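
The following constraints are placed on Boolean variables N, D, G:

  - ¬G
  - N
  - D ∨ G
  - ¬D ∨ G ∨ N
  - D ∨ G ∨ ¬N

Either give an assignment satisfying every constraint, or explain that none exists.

N = True; D = True; G = False

Unit clause (¬G) forces G = False.
Unit clause (N) forces N = True.
In (D ∨ G) only D is left, so D = True.
Check each clause:
  (¬G): ¬G holds.
  (N): N holds.
  (D ∨ G): D holds.
  (¬D ∨ G ∨ N): N holds.
  (D ∨ G ∨ ¬N): D holds.
All clauses satisfied.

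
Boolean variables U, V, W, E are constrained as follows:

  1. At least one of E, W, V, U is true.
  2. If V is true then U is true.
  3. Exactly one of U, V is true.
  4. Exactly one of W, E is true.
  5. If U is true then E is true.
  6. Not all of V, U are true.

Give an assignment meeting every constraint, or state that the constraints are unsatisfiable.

U = True, V = False, W = False, E = True

  (1) {E, W, V, U}: 2 true — at least one ✓
  (2) V=F ⇒ U: vacuous ✓
  (3) {U, V}: 1 true — exactly one ✓
  (4) {W, E}: 1 true — exactly one ✓
  (5) U=T ⇒ E: T ✓
  (6) {V, U}: 1/2 true — not all ✓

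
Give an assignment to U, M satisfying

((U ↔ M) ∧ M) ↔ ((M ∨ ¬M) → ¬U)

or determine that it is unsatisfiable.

U=T, M=F

  ((U ↔ M) ∧ M) ↔ ((M ∨ ¬M) → ¬U) = True
    (U ↔ M) ∧ M = False
      U ↔ M = False
    (M ∨ ¬M) → ¬U = False
      M ∨ ¬M = True
        ¬M = True
      ¬U = False
The formula evaluates to True.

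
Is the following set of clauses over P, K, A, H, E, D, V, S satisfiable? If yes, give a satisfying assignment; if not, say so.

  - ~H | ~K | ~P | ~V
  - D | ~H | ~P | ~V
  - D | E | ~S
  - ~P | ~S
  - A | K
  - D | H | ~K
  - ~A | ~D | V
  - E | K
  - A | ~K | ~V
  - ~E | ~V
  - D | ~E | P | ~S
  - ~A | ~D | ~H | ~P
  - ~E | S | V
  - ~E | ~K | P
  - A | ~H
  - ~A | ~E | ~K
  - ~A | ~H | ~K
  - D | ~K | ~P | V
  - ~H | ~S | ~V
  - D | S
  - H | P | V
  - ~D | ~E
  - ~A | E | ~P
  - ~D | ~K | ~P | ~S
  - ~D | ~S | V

P = False; K = True; A = True; H = False; E = False; D = True; V = True; S = True

Set P = False.
Set K = True.
  then (~E | ~K | P) forces E = False.
Try A = False:
  (A | ~K | ~V) forces V = False.
  (A | ~H) forces H = False.
  clause (H | P | V) is falsified — backtrack.
So A = True.
  then (~A | ~H | ~K) forces H = False.
  then (H | P | V) forces V = True.
  then (D | H | ~K) forces D = True.
Set S = True.
All clauses satisfied.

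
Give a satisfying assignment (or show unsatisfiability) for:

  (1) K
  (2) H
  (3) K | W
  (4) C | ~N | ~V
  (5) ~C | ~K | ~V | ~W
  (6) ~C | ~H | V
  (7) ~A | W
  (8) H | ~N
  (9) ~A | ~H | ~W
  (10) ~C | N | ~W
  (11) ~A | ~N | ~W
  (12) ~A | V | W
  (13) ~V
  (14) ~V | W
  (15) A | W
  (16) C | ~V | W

Unit clause (K) forces K = True.
Unit clause (H) forces H = True.
Unit clause (~V) forces V = False.
In (~C | ~H | V) only ~C is left, so C = False.
Set A = False.
  then (A | W) forces W = True.
Set N = True.
All clauses satisfied.

H: True, A: False, W: True, C: False, V: False, K: True, N: True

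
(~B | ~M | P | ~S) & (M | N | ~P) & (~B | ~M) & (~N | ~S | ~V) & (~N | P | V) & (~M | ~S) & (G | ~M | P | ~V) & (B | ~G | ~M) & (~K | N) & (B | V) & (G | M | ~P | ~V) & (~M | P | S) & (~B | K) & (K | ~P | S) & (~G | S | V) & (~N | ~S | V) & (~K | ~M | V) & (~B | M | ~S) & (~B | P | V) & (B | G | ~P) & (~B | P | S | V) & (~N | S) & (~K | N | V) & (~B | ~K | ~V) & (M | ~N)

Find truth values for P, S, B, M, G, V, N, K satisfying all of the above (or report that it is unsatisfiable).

P = False; S = True; B = False; M = False; G = False; V = True; N = False; K = False

Set P = False.
Set S = True.
  then (~M | ~S) forces M = False.
  then (~B | M | ~S) forces B = False.
  then (M | ~N) forces N = False.
  then (~K | N) forces K = False.
  then (B | V) forces V = True.
Set G = False.
All clauses satisfied.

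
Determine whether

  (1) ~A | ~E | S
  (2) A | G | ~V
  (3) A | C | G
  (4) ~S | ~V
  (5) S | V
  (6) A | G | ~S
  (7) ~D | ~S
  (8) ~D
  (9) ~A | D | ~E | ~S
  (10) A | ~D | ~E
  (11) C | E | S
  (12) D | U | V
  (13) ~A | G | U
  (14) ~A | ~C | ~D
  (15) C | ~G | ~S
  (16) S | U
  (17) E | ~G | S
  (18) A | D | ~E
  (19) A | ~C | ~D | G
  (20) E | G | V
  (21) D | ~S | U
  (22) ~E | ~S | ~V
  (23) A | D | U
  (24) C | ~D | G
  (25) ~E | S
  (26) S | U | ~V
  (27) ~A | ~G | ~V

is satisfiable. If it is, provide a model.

G = True, A = False, U = True, E = False, S = True, D = False, V = False, C = True

Unit clause (~D) forces D = False.
Set G = True.
Set A = False.
  then (A | D | ~E) forces E = False.
  then (A | D | U) forces U = True.
  then (E | ~G | S) forces S = True.
  then (~S | ~V) forces V = False.
  then (C | ~G | ~S) forces C = True.
All clauses satisfied.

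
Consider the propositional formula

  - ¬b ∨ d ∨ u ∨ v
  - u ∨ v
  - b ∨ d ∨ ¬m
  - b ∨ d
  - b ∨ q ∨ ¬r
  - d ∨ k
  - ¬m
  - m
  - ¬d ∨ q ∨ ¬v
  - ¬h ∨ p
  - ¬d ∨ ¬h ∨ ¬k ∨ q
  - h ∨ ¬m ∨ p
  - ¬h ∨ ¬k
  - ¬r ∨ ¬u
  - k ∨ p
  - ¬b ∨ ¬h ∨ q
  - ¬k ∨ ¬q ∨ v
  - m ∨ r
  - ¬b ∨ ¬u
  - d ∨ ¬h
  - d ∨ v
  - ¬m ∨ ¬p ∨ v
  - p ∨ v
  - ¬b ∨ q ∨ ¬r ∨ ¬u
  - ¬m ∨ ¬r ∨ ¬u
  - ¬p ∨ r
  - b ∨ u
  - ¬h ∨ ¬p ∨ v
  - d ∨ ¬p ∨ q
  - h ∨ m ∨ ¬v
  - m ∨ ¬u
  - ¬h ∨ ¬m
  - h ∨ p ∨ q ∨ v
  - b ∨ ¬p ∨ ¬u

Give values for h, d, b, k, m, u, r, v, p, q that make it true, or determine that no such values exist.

Case m = True:
  Clause (¬m) is falsified — contradiction.
Case m = False:
  Clause (m) is falsified — contradiction.
Both cases fail, so the formula is unsatisfiable.

Unsatisfiable — no assignment works.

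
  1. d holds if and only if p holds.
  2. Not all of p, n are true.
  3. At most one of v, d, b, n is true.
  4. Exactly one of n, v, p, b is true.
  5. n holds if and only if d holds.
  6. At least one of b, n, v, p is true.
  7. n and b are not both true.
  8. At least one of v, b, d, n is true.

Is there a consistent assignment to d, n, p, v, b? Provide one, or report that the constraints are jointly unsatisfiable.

d = False, n = False, p = False, v = False, b = True

  (1) d=F, p=F — same ✓
  (2) {p, n}: 0/2 true — not all ✓
  (3) {v, d, b, n}: 1 true — at most one ✓
  (4) {n, v, p, b}: 1 true — exactly one ✓
  (5) n=F, d=F — same ✓
  (6) {b, n, v, p}: 1 true — at least one ✓
  (7) n=F, b=T — not both ✓
  (8) {v, b, d, n}: 1 true — at least one ✓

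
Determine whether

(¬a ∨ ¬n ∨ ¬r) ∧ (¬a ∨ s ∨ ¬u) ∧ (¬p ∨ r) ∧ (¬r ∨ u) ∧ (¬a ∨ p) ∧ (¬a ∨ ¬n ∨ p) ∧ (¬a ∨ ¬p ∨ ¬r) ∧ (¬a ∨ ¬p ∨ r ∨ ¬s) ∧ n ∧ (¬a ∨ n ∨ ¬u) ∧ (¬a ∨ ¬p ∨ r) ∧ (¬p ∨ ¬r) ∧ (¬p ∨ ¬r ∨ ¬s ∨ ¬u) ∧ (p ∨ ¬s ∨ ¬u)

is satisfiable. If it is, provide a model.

s: False, r: True, n: True, p: False, u: True, a: False

Unit clause (n) forces n = True.
Set s = False.
Set r = True.
  then (¬a ∨ ¬n ∨ ¬r) forces a = False.
  then (¬r ∨ u) forces u = True.
  then (¬p ∨ ¬r) forces p = False.
All clauses satisfied.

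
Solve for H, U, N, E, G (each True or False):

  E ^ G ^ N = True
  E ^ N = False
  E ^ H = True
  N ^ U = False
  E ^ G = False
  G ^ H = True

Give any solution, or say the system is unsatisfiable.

H = False; U = True; N = True; E = True; G = True

E ^ G ^ N = T ^ T ^ T = True ✓
E ^ N = T ^ T = False ✓
E ^ H = T ^ F = True ✓
N ^ U = T ^ T = False ✓
E ^ G = T ^ T = False ✓
G ^ H = T ^ F = True ✓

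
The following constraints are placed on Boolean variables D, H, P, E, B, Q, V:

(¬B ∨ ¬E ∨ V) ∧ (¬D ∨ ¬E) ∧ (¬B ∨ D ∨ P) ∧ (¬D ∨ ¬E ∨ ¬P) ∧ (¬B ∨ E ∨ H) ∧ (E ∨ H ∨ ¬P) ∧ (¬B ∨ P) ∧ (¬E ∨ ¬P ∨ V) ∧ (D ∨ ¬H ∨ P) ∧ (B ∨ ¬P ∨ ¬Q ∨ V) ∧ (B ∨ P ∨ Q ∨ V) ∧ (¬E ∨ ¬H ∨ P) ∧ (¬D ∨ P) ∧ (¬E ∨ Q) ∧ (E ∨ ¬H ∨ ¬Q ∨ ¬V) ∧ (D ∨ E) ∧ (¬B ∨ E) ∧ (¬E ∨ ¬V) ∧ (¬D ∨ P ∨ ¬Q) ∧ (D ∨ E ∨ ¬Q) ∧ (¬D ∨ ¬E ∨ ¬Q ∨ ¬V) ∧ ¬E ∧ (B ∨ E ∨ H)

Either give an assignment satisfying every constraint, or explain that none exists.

D=T, H=T, P=T, E=F, B=F, Q=F, V=F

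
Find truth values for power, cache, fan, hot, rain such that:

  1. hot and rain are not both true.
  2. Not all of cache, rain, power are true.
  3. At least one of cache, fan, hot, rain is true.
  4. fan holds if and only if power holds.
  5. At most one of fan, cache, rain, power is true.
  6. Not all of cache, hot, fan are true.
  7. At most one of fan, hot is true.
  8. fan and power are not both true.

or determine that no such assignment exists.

power = False, cache = True, fan = False, hot = True, rain = False

  (1) hot=T, rain=F — not both ✓
  (2) {cache, rain, power}: 1/3 true — not all ✓
  (3) {cache, fan, hot, rain}: 2 true — at least one ✓
  (4) fan=F, power=F — same ✓
  (5) {fan, cache, rain, power}: 1 true — at most one ✓
  (6) {cache, hot, fan}: 2/3 true — not all ✓
  (7) {fan, hot}: 1 true — at most one ✓
  (8) fan=F, power=F — not both ✓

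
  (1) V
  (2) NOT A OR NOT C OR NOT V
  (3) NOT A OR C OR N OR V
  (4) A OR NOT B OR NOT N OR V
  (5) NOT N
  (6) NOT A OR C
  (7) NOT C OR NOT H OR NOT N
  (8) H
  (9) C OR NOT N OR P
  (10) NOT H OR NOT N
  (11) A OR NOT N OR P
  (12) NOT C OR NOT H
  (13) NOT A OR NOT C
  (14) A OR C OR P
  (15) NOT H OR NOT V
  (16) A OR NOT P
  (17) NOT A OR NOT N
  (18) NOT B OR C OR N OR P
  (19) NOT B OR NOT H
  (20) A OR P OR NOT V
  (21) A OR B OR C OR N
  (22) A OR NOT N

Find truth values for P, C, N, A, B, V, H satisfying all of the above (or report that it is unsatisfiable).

UNSATISFIABLE

Case H = True:
  (V) forces V = True.
  Clause (NOT H OR NOT V) is falsified — contradiction.
Case H = False:
  Clause (H) is falsified — contradiction.
Both cases fail, so the formula is unsatisfiable.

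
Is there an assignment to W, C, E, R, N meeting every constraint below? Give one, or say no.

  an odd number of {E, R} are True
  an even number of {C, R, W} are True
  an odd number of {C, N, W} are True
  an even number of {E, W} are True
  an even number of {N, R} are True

Unsatisfiable — no assignment works.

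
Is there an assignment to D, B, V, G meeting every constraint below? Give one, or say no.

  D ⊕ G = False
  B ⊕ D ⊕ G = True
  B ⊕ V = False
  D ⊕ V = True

D=F, B=T, V=T, G=F

D ⊕ G = F ⊕ F = False ✓
B ⊕ D ⊕ G = T ⊕ F ⊕ F = True ✓
B ⊕ V = T ⊕ T = False ✓
D ⊕ V = F ⊕ T = True ✓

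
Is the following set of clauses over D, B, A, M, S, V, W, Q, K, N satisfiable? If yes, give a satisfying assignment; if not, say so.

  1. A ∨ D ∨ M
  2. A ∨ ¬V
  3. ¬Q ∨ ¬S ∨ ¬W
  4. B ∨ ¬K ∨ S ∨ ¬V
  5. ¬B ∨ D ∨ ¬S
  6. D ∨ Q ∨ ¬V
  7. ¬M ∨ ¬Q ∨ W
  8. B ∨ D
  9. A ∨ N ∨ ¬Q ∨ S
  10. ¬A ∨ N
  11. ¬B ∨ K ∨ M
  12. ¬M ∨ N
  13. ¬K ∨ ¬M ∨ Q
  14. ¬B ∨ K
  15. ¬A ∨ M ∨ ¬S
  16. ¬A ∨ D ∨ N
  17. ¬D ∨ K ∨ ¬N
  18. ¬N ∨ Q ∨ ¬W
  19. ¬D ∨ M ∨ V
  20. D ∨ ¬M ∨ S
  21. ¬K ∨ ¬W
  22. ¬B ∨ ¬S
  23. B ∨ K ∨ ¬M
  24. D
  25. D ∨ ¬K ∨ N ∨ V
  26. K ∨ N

D = True; B = True; A = True; M = False; S = False; V = True; W = False; Q = True; K = True; N = True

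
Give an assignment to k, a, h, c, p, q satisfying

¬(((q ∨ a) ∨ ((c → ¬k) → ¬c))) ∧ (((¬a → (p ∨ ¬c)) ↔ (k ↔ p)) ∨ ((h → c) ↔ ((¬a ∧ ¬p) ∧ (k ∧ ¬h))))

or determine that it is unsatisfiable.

UNSATISFIABLE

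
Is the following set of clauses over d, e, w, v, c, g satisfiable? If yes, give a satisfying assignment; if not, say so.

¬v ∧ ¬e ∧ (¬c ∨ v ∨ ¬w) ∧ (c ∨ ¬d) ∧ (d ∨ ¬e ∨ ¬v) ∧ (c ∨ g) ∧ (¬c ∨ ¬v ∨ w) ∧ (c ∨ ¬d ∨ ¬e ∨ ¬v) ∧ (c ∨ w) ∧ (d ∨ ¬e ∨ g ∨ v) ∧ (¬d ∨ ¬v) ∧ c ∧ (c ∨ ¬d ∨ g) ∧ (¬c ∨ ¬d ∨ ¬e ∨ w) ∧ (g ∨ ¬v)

d = False; e = False; w = False; v = False; c = True; g = True

Unit clause (¬v) forces v = False.
Unit clause (¬e) forces e = False.
Unit clause (c) forces c = True.
In (¬c ∨ v ∨ ¬w) only ¬w is left, so w = False.
Set d = False.
Set g = True.
All clauses satisfied.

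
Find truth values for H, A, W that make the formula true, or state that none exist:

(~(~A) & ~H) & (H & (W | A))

Unsatisfiable — no assignment works.

Case H = True: the conjunct ~H is False.
Case H = False: the conjunct H is False.
Both cases fail — unsatisfiable.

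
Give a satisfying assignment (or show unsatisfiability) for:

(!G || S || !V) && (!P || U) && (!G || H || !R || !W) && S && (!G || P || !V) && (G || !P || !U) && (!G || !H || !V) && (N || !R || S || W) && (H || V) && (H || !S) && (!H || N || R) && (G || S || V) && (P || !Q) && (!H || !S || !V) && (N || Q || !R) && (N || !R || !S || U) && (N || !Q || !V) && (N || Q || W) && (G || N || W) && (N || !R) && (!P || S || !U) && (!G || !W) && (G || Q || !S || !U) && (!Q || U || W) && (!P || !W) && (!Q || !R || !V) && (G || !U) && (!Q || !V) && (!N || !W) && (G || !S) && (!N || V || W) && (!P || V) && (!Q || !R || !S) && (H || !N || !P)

Case S = True:
  (H || !S) forces H = True.
  (!H || !S || !V) forces V = False.
  (G || !S) forces G = True.
  (!G || !W) forces W = False.
  (!N || V || W) forces N = False.
  (!H || N || R) forces R = True.
  Clause (N || !R) is falsified — contradiction.
Case S = False:
  Clause (S) is falsified — contradiction.
Both cases fail, so the formula is unsatisfiable.

Unsatisfiable — no assignment works.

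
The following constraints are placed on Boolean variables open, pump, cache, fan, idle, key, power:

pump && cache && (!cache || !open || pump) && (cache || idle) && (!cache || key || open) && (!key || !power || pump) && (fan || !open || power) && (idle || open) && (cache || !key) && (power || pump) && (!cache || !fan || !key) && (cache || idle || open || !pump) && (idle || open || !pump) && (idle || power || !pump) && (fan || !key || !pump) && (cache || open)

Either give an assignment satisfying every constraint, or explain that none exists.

Unit clause (pump) forces pump = True.
Unit clause (cache) forces cache = True.
Try open = False:
  (!cache || key || open) forces key = True.
  (idle || open) forces idle = True.
  (!cache || !fan || !key) forces fan = False.
  clause (fan || !key || !pump) is falsified — backtrack.
So open = True.
Set fan = False.
  then (fan || !open || power) forces power = True.
  then (fan || !key || !pump) forces key = False.
Set idle = True.
All clauses satisfied.

open: True, pump: True, cache: True, fan: False, idle: True, key: False, power: True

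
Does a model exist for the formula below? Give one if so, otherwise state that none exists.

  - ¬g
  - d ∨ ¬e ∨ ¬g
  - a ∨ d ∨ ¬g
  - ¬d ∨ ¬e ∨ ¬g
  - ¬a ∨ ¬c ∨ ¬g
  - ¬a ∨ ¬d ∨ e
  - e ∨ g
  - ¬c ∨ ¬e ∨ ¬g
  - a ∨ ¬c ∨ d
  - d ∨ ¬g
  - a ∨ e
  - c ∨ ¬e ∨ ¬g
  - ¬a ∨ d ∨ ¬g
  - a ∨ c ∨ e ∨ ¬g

e = True, a = True, c = False, d = False, g = False

Unit clause (¬g) forces g = False.
In (e ∨ g) only e is left, so e = True.
Set a = True.
Set c = False.
Set d = False.
All clauses satisfied.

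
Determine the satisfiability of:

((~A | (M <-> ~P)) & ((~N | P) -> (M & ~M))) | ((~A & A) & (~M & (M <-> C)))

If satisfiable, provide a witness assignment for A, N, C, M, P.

A: False, N: True, C: False, M: False, P: False

  ((~A | (M <-> ~P)) & ((~N | P) -> (M & ~M))) | ((~A & A) & (~M & (M <-> C))) = True
    (~A | (M <-> ~P)) & ((~N | P) -> (M & ~M)) = True
      ~A | (M <-> ~P) = True
        ~A = True
        M <-> ~P = False
          ~P = True
      (~N | P) -> (M & ~M) = True
        ~N | P = False
          ~N = False
        M & ~M = False
          ~M = True
    (~A & A) & (~M & (M <-> C)) = False
      ~A & A = False
        ~A = True
      ~M & (M <-> C) = True
        ~M = True
        M <-> C = True
The formula evaluates to True.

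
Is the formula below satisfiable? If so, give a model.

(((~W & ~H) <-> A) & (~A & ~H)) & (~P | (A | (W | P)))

P: False; A: False; W: True; H: False

  ((~W & ~H) <-> A) & (~A & ~H) = True
    (~W & ~H) <-> A = True
      ~W & ~H = False
        ~W = False
        ~H = True
    ~A & ~H = True
      ~A = True
      ~H = True
  ~P | (A | (W | P)) = True
    ~P = True
    A | (W | P) = True
      W | P = True
Both conjuncts True, so the formula holds.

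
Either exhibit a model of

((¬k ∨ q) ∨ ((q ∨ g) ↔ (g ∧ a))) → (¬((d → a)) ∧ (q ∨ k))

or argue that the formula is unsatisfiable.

k = False, g = True, q = True, d = True, a = False

  ((¬k ∨ q) ∨ ((q ∨ g) ↔ (g ∧ a))) → (¬((d → a)) ∧ (q ∨ k)) = True
    (¬k ∨ q) ∨ ((q ∨ g) ↔ (g ∧ a)) = True
      ¬k ∨ q = True
        ¬k = True
      (q ∨ g) ↔ (g ∧ a) = False
        q ∨ g = True
        g ∧ a = False
    ¬((d → a)) ∧ (q ∨ k) = True
      ¬((d → a)) = True
        d → a = False
      q ∨ k = True
The formula evaluates to True.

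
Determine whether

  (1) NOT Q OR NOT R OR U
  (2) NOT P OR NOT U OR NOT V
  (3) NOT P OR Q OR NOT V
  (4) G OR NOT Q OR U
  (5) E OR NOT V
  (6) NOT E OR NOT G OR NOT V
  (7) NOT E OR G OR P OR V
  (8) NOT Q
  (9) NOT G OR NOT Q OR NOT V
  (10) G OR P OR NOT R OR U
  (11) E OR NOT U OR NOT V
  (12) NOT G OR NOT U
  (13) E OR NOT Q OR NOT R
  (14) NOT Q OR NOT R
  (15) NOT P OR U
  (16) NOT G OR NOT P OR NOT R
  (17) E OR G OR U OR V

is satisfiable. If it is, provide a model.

Unit clause (NOT Q) forces Q = False.
Set E = True.
Set V = False.
Set R = False.
Set P = True.
  then (NOT P OR U) forces U = True.
  then (NOT G OR NOT U) forces G = False.
All clauses satisfied.

E: True, V: False, R: False, P: True, G: False, U: True, Q: False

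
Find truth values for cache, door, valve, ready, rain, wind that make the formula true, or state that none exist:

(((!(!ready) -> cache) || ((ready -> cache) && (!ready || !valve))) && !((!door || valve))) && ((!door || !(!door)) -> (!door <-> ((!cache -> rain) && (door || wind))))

cache = False, door = True, valve = False, ready = False, rain = False, wind = True

  ((!(!ready) -> cache) || ((ready -> cache) && (!ready || !valve))) && !((!door || valve)) = True
    (!(!ready) -> cache) || ((ready -> cache) && (!ready || !valve)) = True
      !(!ready) -> cache = True
        !(!ready) = False
          !ready = True
      (ready -> cache) && (!ready || !valve) = True
        ready -> cache = True
        !ready || !valve = True
          !ready = True
          !valve = True
    !((!door || valve)) = True
      !door || valve = False
        !door = False
  (!door || !(!door)) -> (!door <-> ((!cache -> rain) && (door || wind))) = True
    !door || !(!door) = True
      !door = False
      !(!door) = True
        !door = False
    !door <-> ((!cache -> rain) && (door || wind)) = True
      !door = False
      (!cache -> rain) && (door || wind) = False
        !cache -> rain = False
          !cache = True
        door || wind = True
Both conjuncts True, so the formula holds.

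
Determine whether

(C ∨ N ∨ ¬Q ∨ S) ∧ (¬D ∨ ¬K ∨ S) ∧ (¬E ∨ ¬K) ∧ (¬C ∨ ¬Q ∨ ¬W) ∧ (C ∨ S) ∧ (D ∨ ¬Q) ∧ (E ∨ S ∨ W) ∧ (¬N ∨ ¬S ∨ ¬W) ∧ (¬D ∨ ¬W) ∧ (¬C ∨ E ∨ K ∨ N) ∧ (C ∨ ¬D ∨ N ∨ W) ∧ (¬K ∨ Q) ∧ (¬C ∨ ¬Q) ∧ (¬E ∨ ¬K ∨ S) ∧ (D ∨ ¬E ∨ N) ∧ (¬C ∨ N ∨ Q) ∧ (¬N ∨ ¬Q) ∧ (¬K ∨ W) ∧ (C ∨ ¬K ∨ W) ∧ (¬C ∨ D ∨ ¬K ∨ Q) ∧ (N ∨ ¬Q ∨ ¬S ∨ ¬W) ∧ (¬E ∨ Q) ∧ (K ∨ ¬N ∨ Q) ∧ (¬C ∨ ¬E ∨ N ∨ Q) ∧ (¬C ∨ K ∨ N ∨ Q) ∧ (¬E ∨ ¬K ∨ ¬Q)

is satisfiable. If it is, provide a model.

E: False, C: False, N: False, W: True, D: False, S: True, K: False, Q: False

Set E = False.
Try C = True:
  (¬C ∨ ¬Q) forces Q = False.
  (¬K ∨ Q) forces K = False.
  (¬C ∨ E ∨ K ∨ N) forces N = True.
  clause (K ∨ ¬N ∨ Q) is falsified — backtrack.
So C = False.
  then (C ∨ S) forces S = True.
Set N = False.
Set W = True.
  then (¬D ∨ ¬W) forces D = False.
  then (N ∨ ¬Q ∨ ¬S ∨ ¬W) forces Q = False.
  then (¬K ∨ Q) forces K = False.
All clauses satisfied.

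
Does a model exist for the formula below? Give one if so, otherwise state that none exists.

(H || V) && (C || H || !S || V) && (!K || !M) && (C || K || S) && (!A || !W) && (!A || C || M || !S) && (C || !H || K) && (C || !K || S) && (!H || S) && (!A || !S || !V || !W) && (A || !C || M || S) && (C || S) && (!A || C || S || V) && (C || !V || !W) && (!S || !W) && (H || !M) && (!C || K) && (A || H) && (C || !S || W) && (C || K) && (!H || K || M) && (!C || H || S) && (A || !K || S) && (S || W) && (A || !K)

Set A = True.
  then (!A || !W) forces W = False.
  then (S || W) forces S = True.
  then (C || !S || W) forces C = True.
  then (!C || K) forces K = True.
  then (!K || !M) forces M = False.
Set V = False.
  then (H || V) forces H = True.
All clauses satisfied.

A: True, V: False, M: False, C: True, H: True, S: True, W: False, K: True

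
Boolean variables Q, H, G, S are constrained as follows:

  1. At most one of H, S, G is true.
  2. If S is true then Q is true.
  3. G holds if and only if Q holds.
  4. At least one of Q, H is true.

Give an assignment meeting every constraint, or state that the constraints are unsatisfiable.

Q = False, H = True, G = False, S = False

  (1) {H, S, G}: 1 true — at most one ✓
  (2) S=F ⇒ Q: vacuous ✓
  (3) G=F, Q=F — same ✓
  (4) {Q, H}: 1 true — at least one ✓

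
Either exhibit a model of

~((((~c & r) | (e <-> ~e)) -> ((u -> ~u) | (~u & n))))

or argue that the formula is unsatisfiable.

n = False; c = False; e = True; r = True; u = True

  ~((((~c & r) | (e <-> ~e)) -> ((u -> ~u) | (~u & n)))) = True
    ((~c & r) | (e <-> ~e)) -> ((u -> ~u) | (~u & n)) = False
      (~c & r) | (e <-> ~e) = True
        ~c & r = True
          ~c = True
        e <-> ~e = False
          ~e = False
      (u -> ~u) | (~u & n) = False
        u -> ~u = False
          ~u = False
        ~u & n = False
          ~u = False
The formula evaluates to True.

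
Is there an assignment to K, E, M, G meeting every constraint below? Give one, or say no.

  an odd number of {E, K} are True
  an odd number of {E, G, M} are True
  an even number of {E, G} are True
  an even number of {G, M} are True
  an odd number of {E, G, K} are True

The formula is unsatisfiable.

Adding constraints 1, 2, 3, 4, 5 mod 2: every variable appears an even number of times on the left, so the left side is 0.
But the right sides sum to 1 (mod 2). 0 ≠ 1 — the system is inconsistent.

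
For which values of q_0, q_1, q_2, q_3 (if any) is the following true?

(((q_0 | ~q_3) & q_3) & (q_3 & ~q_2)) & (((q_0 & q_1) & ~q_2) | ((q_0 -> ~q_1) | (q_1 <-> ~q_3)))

q_0: True, q_1: False, q_2: False, q_3: True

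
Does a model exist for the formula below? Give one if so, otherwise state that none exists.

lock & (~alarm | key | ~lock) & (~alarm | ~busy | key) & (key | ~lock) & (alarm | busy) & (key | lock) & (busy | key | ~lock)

alarm: False, busy: True, lock: True, key: True

Unit clause (lock) forces lock = True.
In (key | ~lock) only key is left, so key = True.
Set alarm = False.
  then (alarm | busy) forces busy = True.
Check each clause:
  (lock): lock holds.
  (~alarm | key | ~lock): ~alarm holds.
  (~alarm | ~busy | key): ~alarm holds.
  (key | ~lock): key holds.
  (alarm | busy): busy holds.
  (key | lock): key holds.
  (busy | key | ~lock): busy holds.
All clauses satisfied.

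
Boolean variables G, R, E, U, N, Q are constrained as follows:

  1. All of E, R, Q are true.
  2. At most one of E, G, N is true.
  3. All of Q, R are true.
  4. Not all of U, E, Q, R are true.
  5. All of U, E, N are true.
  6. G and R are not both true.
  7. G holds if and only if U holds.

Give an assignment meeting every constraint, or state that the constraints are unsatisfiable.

No satisfying assignment exists.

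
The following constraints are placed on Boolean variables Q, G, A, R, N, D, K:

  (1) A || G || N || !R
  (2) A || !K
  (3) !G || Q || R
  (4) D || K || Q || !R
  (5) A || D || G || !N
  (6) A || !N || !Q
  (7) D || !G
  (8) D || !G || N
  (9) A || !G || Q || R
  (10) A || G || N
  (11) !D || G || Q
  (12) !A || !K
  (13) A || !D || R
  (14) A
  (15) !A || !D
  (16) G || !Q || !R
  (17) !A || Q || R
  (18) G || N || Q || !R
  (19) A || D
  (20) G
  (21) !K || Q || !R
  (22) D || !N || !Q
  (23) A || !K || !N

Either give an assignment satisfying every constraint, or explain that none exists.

Case G = True:
  (D || !G) forces D = True.
  (A) forces A = True.
  Clause (!A || !D) is falsified — contradiction.
Case G = False:
  Clause (G) is falsified — contradiction.
Both cases fail, so the formula is unsatisfiable.

UNSATISFIABLE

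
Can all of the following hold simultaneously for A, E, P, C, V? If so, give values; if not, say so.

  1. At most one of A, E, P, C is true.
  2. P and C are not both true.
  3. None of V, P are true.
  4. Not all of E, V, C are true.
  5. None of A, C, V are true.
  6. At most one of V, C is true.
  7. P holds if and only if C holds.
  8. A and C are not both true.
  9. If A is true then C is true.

A: False; E: False; P: False; C: False; V: False

  (1) {A, E, P, C}: 0 true — at most one ✓
  (2) P=F, C=F — not both ✓
  (3) {V, P}: 0 true — none ✓
  (4) {E, V, C}: 0/3 true — not all ✓
  (5) {A, C, V}: 0 true — none ✓
  (6) {V, C}: 0 true — at most one ✓
  (7) P=F, C=F — same ✓
  (8) A=F, C=F — not both ✓
  (9) A=F ⇒ C: vacuous ✓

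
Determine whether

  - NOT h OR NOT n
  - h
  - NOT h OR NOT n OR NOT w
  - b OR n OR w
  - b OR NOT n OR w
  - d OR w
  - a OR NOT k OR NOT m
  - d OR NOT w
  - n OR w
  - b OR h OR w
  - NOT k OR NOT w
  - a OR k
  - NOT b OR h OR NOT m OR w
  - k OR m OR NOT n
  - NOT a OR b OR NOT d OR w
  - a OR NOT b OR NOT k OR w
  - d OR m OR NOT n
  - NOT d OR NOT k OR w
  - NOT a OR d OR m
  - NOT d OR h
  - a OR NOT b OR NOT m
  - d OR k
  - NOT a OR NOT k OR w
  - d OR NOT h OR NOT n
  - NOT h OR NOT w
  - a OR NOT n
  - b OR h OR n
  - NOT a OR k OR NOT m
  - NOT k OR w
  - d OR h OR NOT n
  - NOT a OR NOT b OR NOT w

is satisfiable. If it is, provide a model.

UNSATISFIABLE

Case h = True:
  (NOT h OR NOT n) forces n = False.
  (n OR w) forces w = True.
  Clause (NOT h OR NOT w) is falsified — contradiction.
Case h = False:
  Clause (h) is falsified — contradiction.
Both cases fail, so the formula is unsatisfiable.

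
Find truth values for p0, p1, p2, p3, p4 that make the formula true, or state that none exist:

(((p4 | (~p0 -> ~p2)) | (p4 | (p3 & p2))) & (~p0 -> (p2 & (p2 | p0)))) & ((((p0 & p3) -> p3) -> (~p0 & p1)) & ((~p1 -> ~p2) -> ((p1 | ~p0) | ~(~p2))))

p0=F, p1=T, p2=T, p3=F, p4=T

  ((p4 | (~p0 -> ~p2)) | (p4 | (p3 & p2))) & (~p0 -> (p2 & (p2 | p0))) = True
    (p4 | (~p0 -> ~p2)) | (p4 | (p3 & p2)) = True
      p4 | (~p0 -> ~p2) = True
        ~p0 -> ~p2 = False
          ~p0 = True
          ~p2 = False
      p4 | (p3 & p2) = True
        p3 & p2 = False
    ~p0 -> (p2 & (p2 | p0)) = True
      ~p0 = True
      p2 & (p2 | p0) = True
        p2 | p0 = True
  (((p0 & p3) -> p3) -> (~p0 & p1)) & ((~p1 -> ~p2) -> ((p1 | ~p0) | ~(~p2))) = True
    ((p0 & p3) -> p3) -> (~p0 & p1) = True
      (p0 & p3) -> p3 = True
        p0 & p3 = False
      ~p0 & p1 = True
        ~p0 = True
    (~p1 -> ~p2) -> ((p1 | ~p0) | ~(~p2)) = True
      ~p1 -> ~p2 = True
        ~p1 = False
        ~p2 = False
      (p1 | ~p0) | ~(~p2) = True
        p1 | ~p0 = True
          ~p0 = True
        ~(~p2) = True
          ~p2 = False
Both conjuncts True, so the formula holds.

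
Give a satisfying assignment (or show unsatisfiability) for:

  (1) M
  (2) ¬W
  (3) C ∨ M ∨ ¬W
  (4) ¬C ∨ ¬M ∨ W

W=F, C=F, M=T

Unit clause (M) forces M = True.
Unit clause (¬W) forces W = False.
In (¬C ∨ ¬M ∨ W) only ¬C is left, so C = False.
Check each clause:
  (M): M holds.
  (¬W): ¬W holds.
  (C ∨ M ∨ ¬W): M holds.
  (¬C ∨ ¬M ∨ W): ¬C holds.
All clauses satisfied.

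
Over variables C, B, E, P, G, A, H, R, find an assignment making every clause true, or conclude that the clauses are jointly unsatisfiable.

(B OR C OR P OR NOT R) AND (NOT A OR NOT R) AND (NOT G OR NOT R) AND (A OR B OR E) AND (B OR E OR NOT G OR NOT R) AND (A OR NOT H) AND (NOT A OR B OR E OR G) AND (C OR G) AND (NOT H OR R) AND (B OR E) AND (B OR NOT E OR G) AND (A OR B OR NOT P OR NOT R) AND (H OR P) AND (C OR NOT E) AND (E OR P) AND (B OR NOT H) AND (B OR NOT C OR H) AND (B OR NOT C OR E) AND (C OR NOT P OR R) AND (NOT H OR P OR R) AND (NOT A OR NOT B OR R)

Set C = True.
Set B = True.
Set E = False.
  then (E OR P) forces P = True.
Set G = True.
  then (NOT G OR NOT R) forces R = False.
  then (NOT H OR R) forces H = False.
  then (NOT A OR NOT B OR R) forces A = False.
All clauses satisfied.

C: True, B: True, E: False, P: True, G: True, A: False, H: False, R: False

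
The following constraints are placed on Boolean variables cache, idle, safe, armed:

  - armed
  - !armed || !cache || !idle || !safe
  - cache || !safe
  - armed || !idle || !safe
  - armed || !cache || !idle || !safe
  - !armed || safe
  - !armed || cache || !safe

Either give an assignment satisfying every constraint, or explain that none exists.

cache = True, idle = False, safe = True, armed = True

Unit clause (armed) forces armed = True.
In (!armed || safe) only safe is left, so safe = True.
In (!armed || cache || !safe) only cache is left, so cache = True.
In (!armed || !cache || !idle || !safe) only !idle is left, so idle = False.
Check each clause:
  (armed): armed holds.
  (!armed || !cache || !idle || !safe): !idle holds.
  (cache || !safe): cache holds.
  (armed || !idle || !safe): armed holds.
  (armed || !cache || !idle || !safe): armed holds.
  (!armed || safe): safe holds.
  (!armed || cache || !safe): cache holds.
All clauses satisfied.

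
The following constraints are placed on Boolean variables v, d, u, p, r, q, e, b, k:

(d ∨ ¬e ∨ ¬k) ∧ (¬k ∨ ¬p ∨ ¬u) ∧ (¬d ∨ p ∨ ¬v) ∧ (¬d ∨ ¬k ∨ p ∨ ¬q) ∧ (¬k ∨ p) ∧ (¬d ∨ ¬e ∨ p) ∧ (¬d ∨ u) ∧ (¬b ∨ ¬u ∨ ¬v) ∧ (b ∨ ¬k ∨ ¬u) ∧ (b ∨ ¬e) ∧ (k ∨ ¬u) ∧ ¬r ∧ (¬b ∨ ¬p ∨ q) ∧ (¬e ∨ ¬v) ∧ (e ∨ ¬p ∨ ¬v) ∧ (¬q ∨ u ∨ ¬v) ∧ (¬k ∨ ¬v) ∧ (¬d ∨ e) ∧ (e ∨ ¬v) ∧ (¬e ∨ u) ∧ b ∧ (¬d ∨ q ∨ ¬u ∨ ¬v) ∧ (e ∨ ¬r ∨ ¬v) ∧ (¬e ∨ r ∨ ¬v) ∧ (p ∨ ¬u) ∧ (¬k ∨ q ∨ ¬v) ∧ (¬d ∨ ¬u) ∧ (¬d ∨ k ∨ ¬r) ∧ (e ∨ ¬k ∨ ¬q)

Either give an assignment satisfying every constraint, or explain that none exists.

Unit clause (¬r) forces r = False.
Unit clause (b) forces b = True.
Try v = True:
  (¬b ∨ ¬u ∨ ¬v) forces u = False.
  (¬d ∨ u) forces d = False.
  (¬e ∨ ¬v) forces e = False.
  clause (e ∨ ¬v) is falsified — backtrack.
So v = False.
Set d = False.
Set u = False.
  then (¬e ∨ u) forces e = False.
Set p = True.
  then (¬b ∨ ¬p ∨ q) forces q = True.
  then (e ∨ ¬k ∨ ¬q) forces k = False.
All clauses satisfied.

v = False, d = False, u = False, p = True, r = False, q = True, e = False, b = True, k = False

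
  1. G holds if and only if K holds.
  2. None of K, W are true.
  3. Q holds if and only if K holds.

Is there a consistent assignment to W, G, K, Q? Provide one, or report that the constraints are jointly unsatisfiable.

W=F; G=F; K=F; Q=F

  (1) G=F, K=F — same ✓
  (2) {K, W}: 0 true — none ✓
  (3) Q=F, K=F — same ✓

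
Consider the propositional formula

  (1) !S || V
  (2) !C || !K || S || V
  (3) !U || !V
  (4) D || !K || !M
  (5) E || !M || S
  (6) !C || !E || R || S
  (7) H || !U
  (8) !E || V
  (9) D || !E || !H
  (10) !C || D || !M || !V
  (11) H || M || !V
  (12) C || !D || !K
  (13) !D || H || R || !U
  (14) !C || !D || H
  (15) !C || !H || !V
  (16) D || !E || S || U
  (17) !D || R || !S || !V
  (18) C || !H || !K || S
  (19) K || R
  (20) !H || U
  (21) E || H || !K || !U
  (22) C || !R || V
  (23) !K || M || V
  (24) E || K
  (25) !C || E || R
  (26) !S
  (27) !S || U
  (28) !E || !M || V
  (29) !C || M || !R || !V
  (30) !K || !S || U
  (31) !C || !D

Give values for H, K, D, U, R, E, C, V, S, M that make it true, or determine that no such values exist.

H = False, K = False, D = True, U = False, R = True, E = True, C = False, V = True, S = False, M = True

Unit clause (!S) forces S = False.
Set H = False.
  then (H || !U) forces U = False.
Set K = False.
  then (K || R) forces R = True.
  then (E || K) forces E = True.
  then (!E || V) forces V = True.
  then (H || M || !V) forces M = True.
  then (D || !E || S || U) forces D = True.
  then (!C || !D) forces C = False.
All clauses satisfied.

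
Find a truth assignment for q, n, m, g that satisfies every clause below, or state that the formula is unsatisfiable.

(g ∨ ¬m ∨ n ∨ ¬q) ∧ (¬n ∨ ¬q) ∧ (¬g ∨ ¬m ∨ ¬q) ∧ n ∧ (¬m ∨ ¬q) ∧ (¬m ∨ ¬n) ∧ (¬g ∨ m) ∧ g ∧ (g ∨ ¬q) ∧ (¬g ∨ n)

Unsatisfiable — no assignment works.

Case n = True:
  (¬n ∨ ¬q) forces q = False.
  (¬m ∨ ¬n) forces m = False.
  (¬g ∨ m) forces g = False.
  Clause (g) is falsified — contradiction.
Case n = False:
  Clause (n) is falsified — contradiction.
Both cases fail, so the formula is unsatisfiable.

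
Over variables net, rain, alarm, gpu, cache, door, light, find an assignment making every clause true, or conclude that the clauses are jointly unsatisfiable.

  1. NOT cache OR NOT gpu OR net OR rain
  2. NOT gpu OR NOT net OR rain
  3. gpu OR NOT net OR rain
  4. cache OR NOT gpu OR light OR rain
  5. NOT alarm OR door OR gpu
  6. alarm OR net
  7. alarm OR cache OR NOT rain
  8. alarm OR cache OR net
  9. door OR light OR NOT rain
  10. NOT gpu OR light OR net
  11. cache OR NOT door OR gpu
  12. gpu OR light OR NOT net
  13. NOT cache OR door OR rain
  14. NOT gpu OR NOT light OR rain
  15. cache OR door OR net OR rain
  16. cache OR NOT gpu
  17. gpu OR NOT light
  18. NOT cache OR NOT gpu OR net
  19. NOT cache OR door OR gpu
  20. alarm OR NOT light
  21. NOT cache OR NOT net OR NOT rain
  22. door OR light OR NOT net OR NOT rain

net = False; rain = False; alarm = True; gpu = False; cache = True; door = True; light = False

Set net = False.
  then (alarm OR net) forces alarm = True.
Set rain = False.
Try gpu = True:
  (NOT cache OR NOT gpu OR net OR rain) forces cache = False.
  clause (cache OR NOT gpu) is falsified — backtrack.
So gpu = False.
  then (NOT alarm OR door OR gpu) forces door = True.
  then (cache OR NOT door OR gpu) forces cache = True.
  then (gpu OR NOT light) forces light = False.
All clauses satisfied.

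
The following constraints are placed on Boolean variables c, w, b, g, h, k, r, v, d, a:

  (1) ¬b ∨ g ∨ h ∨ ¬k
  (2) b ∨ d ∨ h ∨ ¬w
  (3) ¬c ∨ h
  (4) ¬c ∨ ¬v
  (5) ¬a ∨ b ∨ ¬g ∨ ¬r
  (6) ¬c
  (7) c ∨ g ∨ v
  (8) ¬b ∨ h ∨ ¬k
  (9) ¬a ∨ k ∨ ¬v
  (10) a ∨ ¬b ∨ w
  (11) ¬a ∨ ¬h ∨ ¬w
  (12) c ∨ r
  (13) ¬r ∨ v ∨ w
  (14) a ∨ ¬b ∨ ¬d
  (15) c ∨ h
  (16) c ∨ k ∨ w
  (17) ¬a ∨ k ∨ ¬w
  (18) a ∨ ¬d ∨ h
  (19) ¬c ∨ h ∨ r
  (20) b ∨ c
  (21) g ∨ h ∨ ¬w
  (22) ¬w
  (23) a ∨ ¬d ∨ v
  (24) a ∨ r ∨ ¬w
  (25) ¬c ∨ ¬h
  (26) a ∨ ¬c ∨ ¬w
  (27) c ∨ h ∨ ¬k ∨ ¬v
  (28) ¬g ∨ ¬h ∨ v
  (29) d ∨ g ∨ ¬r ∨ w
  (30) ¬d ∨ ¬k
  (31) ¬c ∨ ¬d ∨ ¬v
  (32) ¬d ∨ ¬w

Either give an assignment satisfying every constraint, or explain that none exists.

c = False; w = False; b = True; g = True; h = True; k = True; r = True; v = True; d = False; a = True

Unit clause (¬c) forces c = False.
In (c ∨ r) only r is left, so r = True.
In (c ∨ h) only h is left, so h = True.
In (b ∨ c) only b is left, so b = True.
Unit clause (¬w) forces w = False.
In (a ∨ ¬b ∨ w) only a is left, so a = True.
In (¬r ∨ v ∨ w) only v is left, so v = True.
In (c ∨ k ∨ w) only k is left, so k = True.
In (¬d ∨ ¬k) only ¬d is left, so d = False.
In (d ∨ g ∨ ¬r ∨ w) only g is left, so g = True.
All clauses satisfied.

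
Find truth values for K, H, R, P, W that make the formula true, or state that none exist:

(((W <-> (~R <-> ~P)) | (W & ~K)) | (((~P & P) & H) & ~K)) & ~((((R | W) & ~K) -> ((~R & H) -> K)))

K = False, H = True, R = False, P = False, W = True

  ((W <-> (~R <-> ~P)) | (W & ~K)) | (((~P & P) & H) & ~K) = True
    (W <-> (~R <-> ~P)) | (W & ~K) = True
      W <-> (~R <-> ~P) = True
        ~R <-> ~P = True
          ~R = True
          ~P = True
      W & ~K = True
        ~K = True
    ((~P & P) & H) & ~K = False
      (~P & P) & H = False
        ~P & P = False
          ~P = True
      ~K = True
  ~((((R | W) & ~K) -> ((~R & H) -> K))) = True
    ((R | W) & ~K) -> ((~R & H) -> K) = False
      (R | W) & ~K = True
        R | W = True
        ~K = True
      (~R & H) -> K = False
        ~R & H = True
          ~R = True
Both conjuncts True, so the formula holds.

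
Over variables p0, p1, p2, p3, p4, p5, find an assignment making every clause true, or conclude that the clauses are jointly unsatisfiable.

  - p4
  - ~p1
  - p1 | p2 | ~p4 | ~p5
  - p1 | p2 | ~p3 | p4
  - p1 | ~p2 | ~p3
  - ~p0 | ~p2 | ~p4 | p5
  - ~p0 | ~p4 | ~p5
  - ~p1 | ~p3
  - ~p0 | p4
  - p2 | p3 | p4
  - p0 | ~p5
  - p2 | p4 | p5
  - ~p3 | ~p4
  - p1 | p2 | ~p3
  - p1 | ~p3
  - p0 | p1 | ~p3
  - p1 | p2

Unit clause (p4) forces p4 = True.
Unit clause (~p1) forces p1 = False.
In (~p3 | ~p4) only ~p3 is left, so p3 = False.
In (p1 | p2) only p2 is left, so p2 = True.
Try p0 = True:
  (~p0 | ~p2 | ~p4 | p5) forces p5 = True.
  clause (~p0 | ~p4 | ~p5) is falsified — backtrack.
So p0 = False.
  then (p0 | ~p5) forces p5 = False.
All clauses satisfied.

p0 = False, p1 = False, p2 = True, p3 = False, p4 = True, p5 = False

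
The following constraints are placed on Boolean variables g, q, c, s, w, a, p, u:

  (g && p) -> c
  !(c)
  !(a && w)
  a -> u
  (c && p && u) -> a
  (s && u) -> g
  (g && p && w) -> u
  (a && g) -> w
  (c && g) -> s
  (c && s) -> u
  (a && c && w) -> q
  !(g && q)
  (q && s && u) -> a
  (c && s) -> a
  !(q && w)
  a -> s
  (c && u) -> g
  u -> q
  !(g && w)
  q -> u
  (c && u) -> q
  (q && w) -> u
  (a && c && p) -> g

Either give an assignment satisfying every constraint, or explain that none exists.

g=T; q=F; c=F; s=F; w=F; a=F; p=F; u=F

Unit clause (!c) forces c = False.
Set g = True.
  then (!g || !w) forces w = False.
  then (c || !g || !p) forces p = False.
  then (!g || !q) forces q = False.
  then (!a || !g || w) forces a = False.
  then (q || !u) forces u = False.
Set s = False.
All clauses satisfied.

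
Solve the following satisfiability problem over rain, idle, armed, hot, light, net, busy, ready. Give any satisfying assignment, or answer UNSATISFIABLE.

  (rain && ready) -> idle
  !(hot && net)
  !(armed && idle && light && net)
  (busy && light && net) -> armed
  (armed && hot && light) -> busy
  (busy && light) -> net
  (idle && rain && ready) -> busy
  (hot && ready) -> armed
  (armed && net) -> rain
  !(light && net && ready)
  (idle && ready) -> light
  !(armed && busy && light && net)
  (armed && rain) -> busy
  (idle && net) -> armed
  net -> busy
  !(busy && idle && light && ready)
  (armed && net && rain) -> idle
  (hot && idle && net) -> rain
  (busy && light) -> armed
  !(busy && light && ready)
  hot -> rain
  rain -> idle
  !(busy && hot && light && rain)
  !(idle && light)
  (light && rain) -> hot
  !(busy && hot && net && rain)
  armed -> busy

rain = False; idle = False; armed = False; hot = False; light = False; net = False; busy = False; ready = True

Set rain = False.
  then (!hot || rain) forces hot = False.
Set idle = False.
Set armed = False.
Set light = False.
Set net = False.
Set busy = False.
Set ready = True.
All clauses satisfied.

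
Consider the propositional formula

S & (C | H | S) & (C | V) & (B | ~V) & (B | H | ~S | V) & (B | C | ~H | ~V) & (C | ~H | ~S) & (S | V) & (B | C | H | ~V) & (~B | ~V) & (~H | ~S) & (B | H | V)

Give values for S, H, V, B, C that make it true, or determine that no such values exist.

Unit clause (S) forces S = True.
In (~H | ~S) only ~H is left, so H = False.
Try V = True:
  (B | ~V) forces B = True.
  clause (~B | ~V) is falsified — backtrack.
So V = False.
  then (C | V) forces C = True.
  then (B | H | ~S | V) forces B = True.
All clauses satisfied.

S = True; H = False; V = False; B = True; C = True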